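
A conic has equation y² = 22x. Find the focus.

(11/2, 0)

Vertex (0, 0); 4p = 22 so p = 11/2. Opens right.
Focus is p units from the vertex along the axis: (h + p, k).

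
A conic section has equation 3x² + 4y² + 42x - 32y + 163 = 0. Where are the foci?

(-9, 4) and (-5, 4)

Rearranging, 3(x² + 14x) + 4(y² - 8y) = -163.
Completing the square gives 3(x + 7)² + 4(y - 4)² = -163 + 147 + 64 = 48.
Dividing both sides by 48: (x + 7)²/16 + (y - 4)²/12 = 1
Ellipse, center (-7, 4), major axis horizontal; a² = 16, b² = 12.
c² = a² - b² = 16 - 12 = 4, so c = 2.
Foci lie on the horizontal axis through the center: (h ± c, k).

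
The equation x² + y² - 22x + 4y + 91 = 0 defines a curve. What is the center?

(11, -2)

Group: (x² - 22x) + (y² + 4y) = -91
Completing the square gives (x - 11)² + (y + 2)² = -91 + 121 + 4 = 34.
So (x - 11)² + (y + 2)² = 34.
Circle centered at (11, -2) with r² = 34.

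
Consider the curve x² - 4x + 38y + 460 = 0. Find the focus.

(2, -43/2)

Only x is squared. Complete the square in x: (x - 2)² = -38(y + 12).
Vertex (2, -12); 4p = -38 so p = -19/2. Opens down.
Focus is p units from the vertex along the axis: (h, k + p).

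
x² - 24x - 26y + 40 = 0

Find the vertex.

(12, -4)

Only x is squared. Complete the square in x: (x - 12)² = 26(y + 4).
Vertex (12, -4); 4p = 26 so p = 13/2. Opens up.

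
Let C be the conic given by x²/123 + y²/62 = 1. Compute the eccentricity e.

e = √7503/123

Center (0, 0). The larger denominator 123 sits under the x-term, so the major axis is horizontal; a² = 123, b² = 62.
c² = a² - b² = 61, so c = √61.
e = c/a = √61/√123 = √7503/123.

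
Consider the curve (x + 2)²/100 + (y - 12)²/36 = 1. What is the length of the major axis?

20

Center (-2, 12). The larger denominator 100 sits under the x-term, so the major axis is horizontal; a² = 100, b² = 36.
a² = 100 so a = 10; the major axis has length 2a = 20.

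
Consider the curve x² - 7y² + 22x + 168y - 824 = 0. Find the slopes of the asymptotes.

Rearranging, (x² + 22x) -7(y² - 24y) = 824.
Complete the square in x and y: (x + 11)² -7(y - 12)² = 824 + 121 - 1008 = -63
Divide through by -63 to get (y - 12)²/9 - (x + 11)²/63 = 1.
Hyperbola, center (-11, 12), transverse axis vertical; a² = 9, b² = 63.
For a vertical hyperbola the asymptotes have slope ±a/b.
Here that is ±3/3√7 = ±√7/7.

√7/7 and -√7/7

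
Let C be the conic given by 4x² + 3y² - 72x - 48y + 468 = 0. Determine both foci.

(9, 6) and (9, 10)

Group: 4(x² - 18x) + 3(y² - 16y) = -468
Complete the square: 4(x - 9)² + 3(y - 8)² = -468 + 324 + 192 = 48
Dividing both sides by 48: (x - 9)²/12 + (y - 8)²/16 = 1
Ellipse, center (9, 8), major axis vertical; a² = 16, b² = 12.
c² = a² - b² = 16 - 12 = 4, so c = 2.
Foci lie on the vertical axis through the center: (h, k ± c).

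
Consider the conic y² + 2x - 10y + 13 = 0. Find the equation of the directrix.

x = 13/2

Only y is squared. Complete the square in y: (y - 5)² = -2(x - 6).
Vertex (6, 5); 4p = -2 so p = -1/2. Opens left.
Directrix is the vertical line x = h − p = 6 − (-1/2) = 13/2.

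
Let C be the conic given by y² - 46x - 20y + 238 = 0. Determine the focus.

(29/2, 10)

Only y is squared. Complete the square in y: (y - 10)² = 46(x - 3).
Vertex (3, 10); 4p = 46 so p = 23/2. Opens right.
Focus is p units from the vertex along the axis: (h + p, k).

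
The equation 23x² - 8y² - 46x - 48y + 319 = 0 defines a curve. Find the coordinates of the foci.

(1, -3 - √62) and (1, -3 + √62)

23(x² - 2x) -8(y² + 6y) = -319
Completing the square gives 23(x - 1)² -8(y + 3)² = -319 + 23 - 72 = -368.
Divide by -368: (y + 3)²/46 - (x - 1)²/16 = 1
Hyperbola, center (1, -3), transverse axis vertical; a² = 46, b² = 16.
c² = a² + b² = 46 + 16 = 62, so c = √62.
Foci lie on the vertical axis through the center: (h, k ± c).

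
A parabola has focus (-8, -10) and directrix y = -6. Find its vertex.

(-8, -8)

The vertex is the midpoint between the focus and the directrix along the axis of symmetry.
Axis is vertical (directrix is horizontal). Vertex y-coordinate = (-10 + (-6))/2 = -8; x-coordinate = -8.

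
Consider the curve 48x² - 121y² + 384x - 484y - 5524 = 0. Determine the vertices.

Group the x- and y-terms: 48(x² + 8x) -121(y² + 4y) = 5524
48(x + 4)² -121(y + 2)² = 5524 + 768 - 484 = 5808
Dividing both sides by 5808: (x + 4)²/121 - (y + 2)²/48 = 1
Hyperbola, center (-4, -2), transverse axis horizontal; a² = 121, b² = 48.
a = 11. Vertices at (h ± a, k).

(-15, -2) and (7, -2)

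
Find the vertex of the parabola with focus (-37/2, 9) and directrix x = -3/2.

The vertex is the midpoint between the focus and the directrix along the axis of symmetry.
Axis is horizontal (directrix is vertical). Vertex x-coordinate = (-37/2 + (-3/2))/2 = -10; y-coordinate = 9.

(-10, 9)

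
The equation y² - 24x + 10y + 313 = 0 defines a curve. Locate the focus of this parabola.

(18, -5)

Only y is squared. Complete the square in y: (y + 5)² = 24(x - 12).
Vertex (12, -5); 4p = 24 so p = 6. Opens right.
Focus is p units from the vertex along the axis: (h + p, k).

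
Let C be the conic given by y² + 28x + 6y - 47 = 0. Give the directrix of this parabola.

Only y is squared. Complete the square in y: (y + 3)² = -28(x - 2).
Vertex (2, -3); 4p = -28 so p = -7. Opens left.
Directrix is the vertical line x = h − p = 2 − (-7) = 9.

x = 9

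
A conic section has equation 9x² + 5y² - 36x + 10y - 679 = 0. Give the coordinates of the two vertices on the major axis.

(2, -13) and (2, 11)

9(x² - 4x) + 5(y² + 2y) = 679
9(x - 2)² + 5(y + 1)² = 679 + 36 + 5 = 720
Divide by 720: (x - 2)²/80 + (y + 1)²/144 = 1
Ellipse, center (2, -1), major axis vertical; a² = 144, b² = 80.
a = 12. Vertices at (h, k ± a).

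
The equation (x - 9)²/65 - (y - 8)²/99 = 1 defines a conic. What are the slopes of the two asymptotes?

Center (9, 8). The positive term is the x-term, so the transverse axis is horizontal; a² = 65, b² = 99.
For a horizontal hyperbola the asymptotes have slope ±b/a.
Here that is ±3√11/√65 = ±3√715/65.

3√715/65 and -3√715/65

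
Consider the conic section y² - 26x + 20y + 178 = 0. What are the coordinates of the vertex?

Only y is squared. Complete the square in y: (y + 10)² = 26(x - 3).
Vertex (3, -10); 4p = 26 so p = 13/2. Opens right.

(3, -10)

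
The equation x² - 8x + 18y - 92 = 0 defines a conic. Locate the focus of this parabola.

Only x is squared. Complete the square in x: (x - 4)² = -18(y - 6).
Vertex (4, 6); 4p = -18 so p = -9/2. Opens down.
Focus is p units from the vertex along the axis: (h, k + p).

(4, 3/2)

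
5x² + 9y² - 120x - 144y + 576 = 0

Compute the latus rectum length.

Collect terms: 5(x² - 24x) + 9(y² - 16y) = -576
5(x - 12)² + 9(y - 8)² = -576 + 720 + 576 = 720
Dividing both sides by 720: (x - 12)²/144 + (y - 8)²/80 = 1
Ellipse, center (12, 8), major axis horizontal; a² = 144, b² = 80.
Latus rectum length = 2b²/a = 2·80/12 = 40/3.

40/3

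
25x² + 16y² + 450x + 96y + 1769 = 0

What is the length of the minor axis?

8

Group the x- and y-terms: 25(x² + 18x) + 16(y² + 6y) = -1769
25(x + 9)² + 16(y + 3)² = -1769 + 2025 + 144 = 400
Divide through by 400 to get (x + 9)²/16 + (y + 3)²/25 = 1.
Ellipse, center (-9, -3), major axis vertical; a² = 25, b² = 16.
b² = 16 so b = 4; the minor axis has length 2b = 8.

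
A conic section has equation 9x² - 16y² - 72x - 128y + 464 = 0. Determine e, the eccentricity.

e = 5/3

Group the x- and y-terms: 9(x² - 8x) -16(y² + 8y) = -464
Complete the square: 9(x - 4)² -16(y + 4)² = -464 + 144 - 256 = -576
Dividing both sides by -576: (y + 4)²/36 - (x - 4)²/64 = 1
Hyperbola, center (4, -4), transverse axis vertical; a² = 36, b² = 64.
c² = a² + b² = 100, so c = 10.
e = c/a = 10/6 = 5/3.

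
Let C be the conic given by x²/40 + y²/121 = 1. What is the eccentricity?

e = 9/11

Center (0, 0). The larger denominator 121 sits under the y-term, so the major axis is vertical; a² = 121, b² = 40.
c² = a² - b² = 81, so c = 9.
e = c/a = 9/11.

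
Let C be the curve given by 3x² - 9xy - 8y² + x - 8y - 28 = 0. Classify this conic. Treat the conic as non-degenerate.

hyperbola

A = 3, B = -9, C = -8.
Discriminant B² − 4AC = (-9)² − 4·3·(-8) = 177.
B² − 4AC > 0 ⇒ hyperbola.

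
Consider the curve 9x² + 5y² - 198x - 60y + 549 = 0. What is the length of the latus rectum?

40/3

9(x² - 22x) + 5(y² - 12y) = -549
Complete the square in x and y: 9(x - 11)² + 5(y - 6)² = -549 + 1089 + 180 = 720
Divide by 720: (x - 11)²/80 + (y - 6)²/144 = 1
Ellipse, center (11, 6), major axis vertical; a² = 144, b² = 80.
Latus rectum length = 2b²/a = 2·80/12 = 40/3.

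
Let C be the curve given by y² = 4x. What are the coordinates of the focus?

Vertex (0, 0); 4p = 4 so p = 1. Opens right.
Focus is p units from the vertex along the axis: (h + p, k).

(1, 0)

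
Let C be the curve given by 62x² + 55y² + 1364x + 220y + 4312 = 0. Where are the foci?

Group the x- and y-terms: 62(x² + 22x) + 55(y² + 4y) = -4312
Complete the square in x and y: 62(x + 11)² + 55(y + 2)² = -4312 + 7502 + 220 = 3410
Divide through by 3410 to get (x + 11)²/55 + (y + 2)²/62 = 1.
Ellipse, center (-11, -2), major axis vertical; a² = 62, b² = 55.
c² = a² - b² = 62 - 55 = 7, so c = √7.
Foci lie on the vertical axis through the center: (h, k ± c).

(-11, -2 - √7) and (-11, -2 + √7)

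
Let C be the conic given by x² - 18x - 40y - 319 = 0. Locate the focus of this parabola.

Only x is squared. Complete the square in x: (x - 9)² = 40(y + 10).
Vertex (9, -10); 4p = 40 so p = 10. Opens up.
Focus is p units from the vertex along the axis: (h, k + p).

(9, 0)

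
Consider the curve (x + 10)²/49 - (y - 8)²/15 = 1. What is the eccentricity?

Center (-10, 8). The positive term is the x-term, so the transverse axis is horizontal; a² = 49, b² = 15.
c² = a² + b² = 64, so c = 8.
e = c/a = 8/7.

e = 8/7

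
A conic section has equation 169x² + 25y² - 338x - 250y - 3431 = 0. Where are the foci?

(1, -7) and (1, 17)

Group the x- and y-terms: 169(x² - 2x) + 25(y² - 10y) = 3431
Completing the square gives 169(x - 1)² + 25(y - 5)² = 3431 + 169 + 625 = 4225.
Divide through by 4225 to get (x - 1)²/25 + (y - 5)²/169 = 1.
Ellipse, center (1, 5), major axis vertical; a² = 169, b² = 25.
c² = a² - b² = 169 - 25 = 144, so c = 12.
Foci lie on the vertical axis through the center: (h, k ± c).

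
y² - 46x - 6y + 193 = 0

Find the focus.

(31/2, 3)

Only y is squared. Complete the square in y: (y - 3)² = 46(x - 4).
Vertex (4, 3); 4p = 46 so p = 23/2. Opens right.
Focus is p units from the vertex along the axis: (h + p, k).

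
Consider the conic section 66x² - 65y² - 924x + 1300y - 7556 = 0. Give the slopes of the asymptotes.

√4290/65 and -√4290/65

Collect terms: 66(x² - 14x) -65(y² - 20y) = 7556
Completing the square gives 66(x - 7)² -65(y - 10)² = 7556 + 3234 - 6500 = 4290.
Dividing both sides by 4290: (x - 7)²/65 - (y - 10)²/66 = 1
Hyperbola, center (7, 10), transverse axis horizontal; a² = 65, b² = 66.
For a horizontal hyperbola the asymptotes have slope ±b/a.
Here that is ±√66/√65 = ±√4290/65.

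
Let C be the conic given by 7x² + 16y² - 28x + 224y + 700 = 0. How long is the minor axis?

Collect terms: 7(x² - 4x) + 16(y² + 14y) = -700
Complete the square: 7(x - 2)² + 16(y + 7)² = -700 + 28 + 784 = 112
Divide by 112: (x - 2)²/16 + (y + 7)²/7 = 1
Ellipse, center (2, -7), major axis horizontal; a² = 16, b² = 7.
b² = 7 so b = √7; the minor axis has length 2b = 2√7.

2√7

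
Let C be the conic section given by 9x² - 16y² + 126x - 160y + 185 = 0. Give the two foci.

9(x² + 14x) -16(y² + 10y) = -185
Complete the square: 9(x + 7)² -16(y + 5)² = -185 + 441 - 400 = -144
Divide through by -144 to get (y + 5)²/9 - (x + 7)²/16 = 1.
Hyperbola, center (-7, -5), transverse axis vertical; a² = 9, b² = 16.
c² = a² + b² = 9 + 16 = 25, so c = 5.
Foci lie on the vertical axis through the center: (h, k ± c).

(-7, -10) and (-7, 0)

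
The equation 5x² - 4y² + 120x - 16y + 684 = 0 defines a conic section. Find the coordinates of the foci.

(-15, -2) and (-9, -2)

Group: 5(x² + 24x) -4(y² + 4y) = -684
Complete the square in x and y: 5(x + 12)² -4(y + 2)² = -684 + 720 - 16 = 20
Divide through by 20 to get (x + 12)²/4 - (y + 2)²/5 = 1.
Hyperbola, center (-12, -2), transverse axis horizontal; a² = 4, b² = 5.
c² = a² + b² = 4 + 5 = 9, so c = 3.
Foci lie on the horizontal axis through the center: (h ± c, k).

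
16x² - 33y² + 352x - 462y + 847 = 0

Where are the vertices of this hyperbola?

Rearranging, 16(x² + 22x) -33(y² + 14y) = -847.
Completing the square gives 16(x + 11)² -33(y + 7)² = -847 + 1936 - 1617 = -528.
Divide by -528: (y + 7)²/16 - (x + 11)²/33 = 1
Hyperbola, center (-11, -7), transverse axis vertical; a² = 16, b² = 33.
a = 4. Vertices at (h, k ± a).

(-11, -11) and (-11, -3)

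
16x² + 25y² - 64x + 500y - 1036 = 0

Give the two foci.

(-7, -10) and (11, -10)

Group the x- and y-terms: 16(x² - 4x) + 25(y² + 20y) = 1036
Complete the square: 16(x - 2)² + 25(y + 10)² = 1036 + 64 + 2500 = 3600
Divide by 3600: (x - 2)²/225 + (y + 10)²/144 = 1
Ellipse, center (2, -10), major axis horizontal; a² = 225, b² = 144.
c² = a² - b² = 225 - 144 = 81, so c = 9.
Foci lie on the horizontal axis through the center: (h ± c, k).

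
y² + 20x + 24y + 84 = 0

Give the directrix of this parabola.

x = 8

Only y is squared. Complete the square in y: (y + 12)² = -20(x - 3).
Vertex (3, -12); 4p = -20 so p = -5. Opens left.
Directrix is the vertical line x = h − p = 3 − (-5) = 8.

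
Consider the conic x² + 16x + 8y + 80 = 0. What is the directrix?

y = 0

Only x is squared. Complete the square in x: (x + 8)² = -8(y + 2).
Vertex (-8, -2); 4p = -8 so p = -2. Opens down.
Directrix is the horizontal line y = k − p = -2 − (-2) = 0.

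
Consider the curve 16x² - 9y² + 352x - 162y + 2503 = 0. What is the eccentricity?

Collect terms: 16(x² + 22x) -9(y² + 18y) = -2503
Complete the square: 16(x + 11)² -9(y + 9)² = -2503 + 1936 - 729 = -1296
Divide through by -1296 to get (y + 9)²/144 - (x + 11)²/81 = 1.
Hyperbola, center (-11, -9), transverse axis vertical; a² = 144, b² = 81.
c² = a² + b² = 225, so c = 15.
e = c/a = 15/12 = 5/4.

e = 5/4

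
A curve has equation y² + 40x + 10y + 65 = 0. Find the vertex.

Only y is squared. Complete the square in y: (y + 5)² = -40(x + 1).
Vertex (-1, -5); 4p = -40 so p = -10. Opens left.

(-1, -5)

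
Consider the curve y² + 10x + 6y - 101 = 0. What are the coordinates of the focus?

Only y is squared. Complete the square in y: (y + 3)² = -10(x - 11).
Vertex (11, -3); 4p = -10 so p = -5/2. Opens left.
Focus is p units from the vertex along the axis: (h + p, k).

(17/2, -3)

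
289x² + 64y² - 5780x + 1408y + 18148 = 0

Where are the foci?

289(x² - 20x) + 64(y² + 22y) = -18148
Complete the square in x and y: 289(x - 10)² + 64(y + 11)² = -18148 + 28900 + 7744 = 18496
Divide by 18496: (x - 10)²/64 + (y + 11)²/289 = 1
Ellipse, center (10, -11), major axis vertical; a² = 289, b² = 64.
c² = a² - b² = 289 - 64 = 225, so c = 15.
Foci lie on the vertical axis through the center: (h, k ± c).

(10, -26) and (10, 4)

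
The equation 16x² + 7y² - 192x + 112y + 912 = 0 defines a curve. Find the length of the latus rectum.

7/2

Collect terms: 16(x² - 12x) + 7(y² + 16y) = -912
Completing the square gives 16(x - 6)² + 7(y + 8)² = -912 + 576 + 448 = 112.
Divide through by 112 to get (x - 6)²/7 + (y + 8)²/16 = 1.
Ellipse, center (6, -8), major axis vertical; a² = 16, b² = 7.
Latus rectum length = 2b²/a = 2·7/4 = 7/2.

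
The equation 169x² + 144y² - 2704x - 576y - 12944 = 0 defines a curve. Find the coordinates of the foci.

Collect terms: 169(x² - 16x) + 144(y² - 4y) = 12944
Complete the square: 169(x - 8)² + 144(y - 2)² = 12944 + 10816 + 576 = 24336
Divide by 24336: (x - 8)²/144 + (y - 2)²/169 = 1
Ellipse, center (8, 2), major axis vertical; a² = 169, b² = 144.
c² = a² - b² = 169 - 144 = 25, so c = 5.
Foci lie on the vertical axis through the center: (h, k ± c).

(8, -3) and (8, 7)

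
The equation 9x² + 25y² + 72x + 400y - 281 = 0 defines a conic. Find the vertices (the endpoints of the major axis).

(-19, -8) and (11, -8)

Rearranging, 9(x² + 8x) + 25(y² + 16y) = 281.
Complete the square in x and y: 9(x + 4)² + 25(y + 8)² = 281 + 144 + 1600 = 2025
Divide through by 2025 to get (x + 4)²/225 + (y + 8)²/81 = 1.
Ellipse, center (-4, -8), major axis horizontal; a² = 225, b² = 81.
a = 15. Vertices at (h ± a, k).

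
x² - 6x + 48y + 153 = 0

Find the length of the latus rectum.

48

Only x is squared. Complete the square in x: (x - 3)² = -48(y + 3).
Vertex (3, -3); 4p = -48 so p = -12. Opens down.
Latus rectum length = |4p| = 48.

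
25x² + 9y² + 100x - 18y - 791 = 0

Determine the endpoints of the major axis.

(-2, -9) and (-2, 11)

25(x² + 4x) + 9(y² - 2y) = 791
Completing the square gives 25(x + 2)² + 9(y - 1)² = 791 + 100 + 9 = 900.
Dividing both sides by 900: (x + 2)²/36 + (y - 1)²/100 = 1
Ellipse, center (-2, 1), major axis vertical; a² = 100, b² = 36.
a = 10. Vertices at (h, k ± a).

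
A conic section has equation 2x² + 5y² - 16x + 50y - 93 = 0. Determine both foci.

(4 - 5√3, -5) and (4 + 5√3, -5)

2(x² - 8x) + 5(y² + 10y) = 93
Complete the square: 2(x - 4)² + 5(y + 5)² = 93 + 32 + 125 = 250
Divide through by 250 to get (x - 4)²/125 + (y + 5)²/50 = 1.
Ellipse, center (4, -5), major axis horizontal; a² = 125, b² = 50.
c² = a² - b² = 125 - 50 = 75, so c = 5√3.
Foci lie on the horizontal axis through the center: (h ± c, k).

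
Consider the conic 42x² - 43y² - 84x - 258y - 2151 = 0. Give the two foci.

Collect terms: 42(x² - 2x) -43(y² + 6y) = 2151
Completing the square gives 42(x - 1)² -43(y + 3)² = 2151 + 42 - 387 = 1806.
Divide by 1806: (x - 1)²/43 - (y + 3)²/42 = 1
Hyperbola, center (1, -3), transverse axis horizontal; a² = 43, b² = 42.
c² = a² + b² = 43 + 42 = 85, so c = √85.
Foci lie on the horizontal axis through the center: (h ± c, k).

(1 - √85, -3) and (1 + √85, -3)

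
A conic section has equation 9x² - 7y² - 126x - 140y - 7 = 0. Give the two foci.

(7, -18) and (7, -2)

Collect terms: 9(x² - 14x) -7(y² + 20y) = 7
9(x - 7)² -7(y + 10)² = 7 + 441 - 700 = -252
Dividing both sides by -252: (y + 10)²/36 - (x - 7)²/28 = 1
Hyperbola, center (7, -10), transverse axis vertical; a² = 36, b² = 28.
c² = a² + b² = 36 + 28 = 64, so c = 8.
Foci lie on the vertical axis through the center: (h, k ± c).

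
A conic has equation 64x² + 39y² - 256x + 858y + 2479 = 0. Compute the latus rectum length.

39/4

Group the x- and y-terms: 64(x² - 4x) + 39(y² + 22y) = -2479
64(x - 2)² + 39(y + 11)² = -2479 + 256 + 4719 = 2496
Dividing both sides by 2496: (x - 2)²/39 + (y + 11)²/64 = 1
Ellipse, center (2, -11), major axis vertical; a² = 64, b² = 39.
Latus rectum length = 2b²/a = 2·39/8 = 39/4.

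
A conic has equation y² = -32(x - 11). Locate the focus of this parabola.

(3, 0)

Vertex (11, 0); 4p = -32 so p = -8. Opens left.
Focus is p units from the vertex along the axis: (h + p, k).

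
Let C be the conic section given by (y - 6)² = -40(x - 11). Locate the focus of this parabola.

(1, 6)

Vertex (11, 6); 4p = -40 so p = -10. Opens left.
Focus is p units from the vertex along the axis: (h + p, k).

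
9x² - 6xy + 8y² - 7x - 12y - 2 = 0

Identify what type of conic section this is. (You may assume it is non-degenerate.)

ellipse

A = 9, B = -6, C = 8.
Discriminant B² − 4AC = (-6)² − 4·9·8 = -252.
B² − 4AC < 0 ⇒ ellipse.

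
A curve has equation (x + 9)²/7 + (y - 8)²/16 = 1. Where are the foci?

Center (-9, 8). The larger denominator 16 sits under the y-term, so the major axis is vertical; a² = 16, b² = 7.
c² = a² - b² = 16 - 7 = 9, so c = 3.
Foci lie on the vertical axis through the center: (h, k ± c).

(-9, 5) and (-9, 11)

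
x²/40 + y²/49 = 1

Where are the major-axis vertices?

Center (0, 0). The larger denominator 49 sits under the y-term, so the major axis is vertical; a² = 49, b² = 40.
a = 7. Vertices at (h, k ± a).

(0, -7) and (0, 7)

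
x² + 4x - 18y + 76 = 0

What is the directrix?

y = -1/2

Only x is squared. Complete the square in x: (x + 2)² = 18(y - 4).
Vertex (-2, 4); 4p = 18 so p = 9/2. Opens up.
Directrix is the horizontal line y = k − p = 4 − (9/2) = -1/2.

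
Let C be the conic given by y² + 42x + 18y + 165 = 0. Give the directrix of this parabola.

Only y is squared. Complete the square in y: (y + 9)² = -42(x + 2).
Vertex (-2, -9); 4p = -42 so p = -21/2. Opens left.
Directrix is the vertical line x = h − p = -2 − (-21/2) = 17/2.

x = 17/2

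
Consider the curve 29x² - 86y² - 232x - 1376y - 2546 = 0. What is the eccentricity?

Group: 29(x² - 8x) -86(y² + 16y) = 2546
Complete the square: 29(x - 4)² -86(y + 8)² = 2546 + 464 - 5504 = -2494
Dividing both sides by -2494: (y + 8)²/29 - (x - 4)²/86 = 1
Hyperbola, center (4, -8), transverse axis vertical; a² = 29, b² = 86.
c² = a² + b² = 115, so c = √115.
e = c/a = √115/√29 = √3335/29.

e = √3335/29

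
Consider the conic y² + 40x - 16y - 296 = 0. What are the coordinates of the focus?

Only y is squared. Complete the square in y: (y - 8)² = -40(x - 9).
Vertex (9, 8); 4p = -40 so p = -10. Opens left.
Focus is p units from the vertex along the axis: (h + p, k).

(-1, 8)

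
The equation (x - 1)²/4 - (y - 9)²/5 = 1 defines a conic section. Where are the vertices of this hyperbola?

Center (1, 9). The positive term is the x-term, so the transverse axis is horizontal; a² = 4, b² = 5.
a = 2. Vertices at (h ± a, k).

(-1, 9) and (3, 9)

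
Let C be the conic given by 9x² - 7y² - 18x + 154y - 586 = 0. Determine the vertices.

(1, 5) and (1, 17)

Group: 9(x² - 2x) -7(y² - 22y) = 586
Complete the square in x and y: 9(x - 1)² -7(y - 11)² = 586 + 9 - 847 = -252
Divide through by -252 to get (y - 11)²/36 - (x - 1)²/28 = 1.
Hyperbola, center (1, 11), transverse axis vertical; a² = 36, b² = 28.
a = 6. Vertices at (h, k ± a).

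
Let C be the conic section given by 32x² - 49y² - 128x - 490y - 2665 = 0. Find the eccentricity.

e = 9/7

Rearranging, 32(x² - 4x) -49(y² + 10y) = 2665.
32(x - 2)² -49(y + 5)² = 2665 + 128 - 1225 = 1568
Divide through by 1568 to get (x - 2)²/49 - (y + 5)²/32 = 1.
Hyperbola, center (2, -5), transverse axis horizontal; a² = 49, b² = 32.
c² = a² + b² = 81, so c = 9.
e = c/a = 9/7.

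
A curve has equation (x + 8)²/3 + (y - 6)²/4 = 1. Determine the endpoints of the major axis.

(-8, 4) and (-8, 8)

Center (-8, 6). The larger denominator 4 sits under the y-term, so the major axis is vertical; a² = 4, b² = 3.
a = 2. Vertices at (h, k ± a).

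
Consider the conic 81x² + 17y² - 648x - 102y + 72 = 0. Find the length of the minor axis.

Collect terms: 81(x² - 8x) + 17(y² - 6y) = -72
Complete the square: 81(x - 4)² + 17(y - 3)² = -72 + 1296 + 153 = 1377
Dividing both sides by 1377: (x - 4)²/17 + (y - 3)²/81 = 1
Ellipse, center (4, 3), major axis vertical; a² = 81, b² = 17.
b² = 17 so b = √17; the minor axis has length 2b = 2√17.

2√17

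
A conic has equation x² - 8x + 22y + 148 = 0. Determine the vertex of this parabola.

Only x is squared. Complete the square in x: (x - 4)² = -22(y + 6).
Vertex (4, -6); 4p = -22 so p = -11/2. Opens down.

(4, -6)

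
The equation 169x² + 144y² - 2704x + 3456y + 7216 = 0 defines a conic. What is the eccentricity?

Collect terms: 169(x² - 16x) + 144(y² + 24y) = -7216
Complete the square in x and y: 169(x - 8)² + 144(y + 12)² = -7216 + 10816 + 20736 = 24336
Divide by 24336: (x - 8)²/144 + (y + 12)²/169 = 1
Ellipse, center (8, -12), major axis vertical; a² = 169, b² = 144.
c² = a² - b² = 25, so c = 5.
e = c/a = 5/13.

e = 5/13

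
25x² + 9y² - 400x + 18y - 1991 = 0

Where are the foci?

(8, -17) and (8, 15)

Group the x- and y-terms: 25(x² - 16x) + 9(y² + 2y) = 1991
Complete the square: 25(x - 8)² + 9(y + 1)² = 1991 + 1600 + 9 = 3600
Dividing both sides by 3600: (x - 8)²/144 + (y + 1)²/400 = 1
Ellipse, center (8, -1), major axis vertical; a² = 400, b² = 144.
c² = a² - b² = 400 - 144 = 256, so c = 16.
Foci lie on the vertical axis through the center: (h, k ± c).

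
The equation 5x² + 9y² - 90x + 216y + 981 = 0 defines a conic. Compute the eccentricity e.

Rearranging, 5(x² - 18x) + 9(y² + 24y) = -981.
Complete the square in x and y: 5(x - 9)² + 9(y + 12)² = -981 + 405 + 1296 = 720
Divide through by 720 to get (x - 9)²/144 + (y + 12)²/80 = 1.
Ellipse, center (9, -12), major axis horizontal; a² = 144, b² = 80.
c² = a² - b² = 64, so c = 8.
e = c/a = 8/12 = 2/3.

e = 2/3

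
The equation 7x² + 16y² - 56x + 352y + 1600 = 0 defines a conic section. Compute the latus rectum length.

7

Group the x- and y-terms: 7(x² - 8x) + 16(y² + 22y) = -1600
Complete the square: 7(x - 4)² + 16(y + 11)² = -1600 + 112 + 1936 = 448
Divide by 448: (x - 4)²/64 + (y + 11)²/28 = 1
Ellipse, center (4, -11), major axis horizontal; a² = 64, b² = 28.
Latus rectum length = 2b²/a = 2·28/8 = 7.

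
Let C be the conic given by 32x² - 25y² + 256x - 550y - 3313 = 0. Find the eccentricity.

Group: 32(x² + 8x) -25(y² + 22y) = 3313
Complete the square in x and y: 32(x + 4)² -25(y + 11)² = 3313 + 512 - 3025 = 800
Divide by 800: (x + 4)²/25 - (y + 11)²/32 = 1
Hyperbola, center (-4, -11), transverse axis horizontal; a² = 25, b² = 32.
c² = a² + b² = 57, so c = √57.
e = c/a = √57/5.

e = √57/5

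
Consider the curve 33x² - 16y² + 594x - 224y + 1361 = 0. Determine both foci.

Group the x- and y-terms: 33(x² + 18x) -16(y² + 14y) = -1361
Complete the square in x and y: 33(x + 9)² -16(y + 7)² = -1361 + 2673 - 784 = 528
Dividing both sides by 528: (x + 9)²/16 - (y + 7)²/33 = 1
Hyperbola, center (-9, -7), transverse axis horizontal; a² = 16, b² = 33.
c² = a² + b² = 16 + 33 = 49, so c = 7.
Foci lie on the horizontal axis through the center: (h ± c, k).

(-16, -7) and (-2, -7)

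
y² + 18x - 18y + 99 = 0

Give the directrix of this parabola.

Only y is squared. Complete the square in y: (y - 9)² = -18(x + 1).
Vertex (-1, 9); 4p = -18 so p = -9/2. Opens left.
Directrix is the vertical line x = h − p = -1 − (-9/2) = 7/2.

x = 7/2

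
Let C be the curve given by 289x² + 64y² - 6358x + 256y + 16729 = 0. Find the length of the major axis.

34

289(x² - 22x) + 64(y² + 4y) = -16729
Complete the square: 289(x - 11)² + 64(y + 2)² = -16729 + 34969 + 256 = 18496
Divide by 18496: (x - 11)²/64 + (y + 2)²/289 = 1
Ellipse, center (11, -2), major axis vertical; a² = 289, b² = 64.
a² = 289 so a = 17; the major axis has length 2a = 34.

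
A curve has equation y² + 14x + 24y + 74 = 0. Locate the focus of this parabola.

(3/2, -12)

Only y is squared. Complete the square in y: (y + 12)² = -14(x - 5).
Vertex (5, -12); 4p = -14 so p = -7/2. Opens left.
Focus is p units from the vertex along the axis: (h + p, k).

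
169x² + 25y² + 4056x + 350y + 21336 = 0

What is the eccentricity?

Collect terms: 169(x² + 24x) + 25(y² + 14y) = -21336
Complete the square in x and y: 169(x + 12)² + 25(y + 7)² = -21336 + 24336 + 1225 = 4225
Divide by 4225: (x + 12)²/25 + (y + 7)²/169 = 1
Ellipse, center (-12, -7), major axis vertical; a² = 169, b² = 25.
c² = a² - b² = 144, so c = 12.
e = c/a = 12/13.

e = 12/13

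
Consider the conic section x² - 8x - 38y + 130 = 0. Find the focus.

Only x is squared. Complete the square in x: (x - 4)² = 38(y - 3).
Vertex (4, 3); 4p = 38 so p = 19/2. Opens up.
Focus is p units from the vertex along the axis: (h, k + p).

(4, 25/2)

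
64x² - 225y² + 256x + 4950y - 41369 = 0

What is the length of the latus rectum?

128/15

Rearranging, 64(x² + 4x) -225(y² - 22y) = 41369.
64(x + 2)² -225(y - 11)² = 41369 + 256 - 27225 = 14400
Divide through by 14400 to get (x + 2)²/225 - (y - 11)²/64 = 1.
Hyperbola, center (-2, 11), transverse axis horizontal; a² = 225, b² = 64.
Latus rectum length = 2b²/a = 2·64/15 = 128/15.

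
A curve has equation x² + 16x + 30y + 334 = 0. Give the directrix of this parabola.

y = -3/2

Only x is squared. Complete the square in x: (x + 8)² = -30(y + 9).
Vertex (-8, -9); 4p = -30 so p = -15/2. Opens down.
Directrix is the horizontal line y = k − p = -9 − (-15/2) = -3/2.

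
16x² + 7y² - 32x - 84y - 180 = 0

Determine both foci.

Collect terms: 16(x² - 2x) + 7(y² - 12y) = 180
Complete the square: 16(x - 1)² + 7(y - 6)² = 180 + 16 + 252 = 448
Dividing both sides by 448: (x - 1)²/28 + (y - 6)²/64 = 1
Ellipse, center (1, 6), major axis vertical; a² = 64, b² = 28.
c² = a² - b² = 64 - 28 = 36, so c = 6.
Foci lie on the vertical axis through the center: (h, k ± c).

(1, 0) and (1, 12)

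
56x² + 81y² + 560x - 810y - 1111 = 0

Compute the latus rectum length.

112/9

56(x² + 10x) + 81(y² - 10y) = 1111
Complete the square in x and y: 56(x + 5)² + 81(y - 5)² = 1111 + 1400 + 2025 = 4536
Divide through by 4536 to get (x + 5)²/81 + (y - 5)²/56 = 1.
Ellipse, center (-5, 5), major axis horizontal; a² = 81, b² = 56.
Latus rectum length = 2b²/a = 2·56/9 = 112/9.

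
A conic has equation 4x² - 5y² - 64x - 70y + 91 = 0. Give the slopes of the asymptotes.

2√5/5 and -2√5/5

4(x² - 16x) -5(y² + 14y) = -91
4(x - 8)² -5(y + 7)² = -91 + 256 - 245 = -80
Divide by -80: (y + 7)²/16 - (x - 8)²/20 = 1
Hyperbola, center (8, -7), transverse axis vertical; a² = 16, b² = 20.
For a vertical hyperbola the asymptotes have slope ±a/b.
Here that is ±4/2√5 = ±2√5/5.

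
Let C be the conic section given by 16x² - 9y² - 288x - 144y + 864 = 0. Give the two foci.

16(x² - 18x) -9(y² + 16y) = -864
Complete the square: 16(x - 9)² -9(y + 8)² = -864 + 1296 - 576 = -144
Divide by -144: (y + 8)²/16 - (x - 9)²/9 = 1
Hyperbola, center (9, -8), transverse axis vertical; a² = 16, b² = 9.
c² = a² + b² = 16 + 9 = 25, so c = 5.
Foci lie on the vertical axis through the center: (h, k ± c).

(9, -13) and (9, -3)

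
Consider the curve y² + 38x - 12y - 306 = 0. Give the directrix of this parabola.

Only y is squared. Complete the square in y: (y - 6)² = -38(x - 9).
Vertex (9, 6); 4p = -38 so p = -19/2. Opens left.
Directrix is the vertical line x = h − p = 9 − (-19/2) = 37/2.

x = 37/2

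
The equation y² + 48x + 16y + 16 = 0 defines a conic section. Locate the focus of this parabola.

Only y is squared. Complete the square in y: (y + 8)² = -48(x - 1).
Vertex (1, -8); 4p = -48 so p = -12. Opens left.
Focus is p units from the vertex along the axis: (h + p, k).

(-11, -8)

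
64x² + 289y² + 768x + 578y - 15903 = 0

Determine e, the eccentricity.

e = 15/17

Rearranging, 64(x² + 12x) + 289(y² + 2y) = 15903.
Complete the square in x and y: 64(x + 6)² + 289(y + 1)² = 15903 + 2304 + 289 = 18496
Dividing both sides by 18496: (x + 6)²/289 + (y + 1)²/64 = 1
Ellipse, center (-6, -1), major axis horizontal; a² = 289, b² = 64.
c² = a² - b² = 225, so c = 15.
e = c/a = 15/17.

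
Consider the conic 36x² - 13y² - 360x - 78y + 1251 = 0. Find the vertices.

(5, -9) and (5, 3)

Collect terms: 36(x² - 10x) -13(y² + 6y) = -1251
36(x - 5)² -13(y + 3)² = -1251 + 900 - 117 = -468
Divide by -468: (y + 3)²/36 - (x - 5)²/13 = 1
Hyperbola, center (5, -3), transverse axis vertical; a² = 36, b² = 13.
a = 6. Vertices at (h, k ± a).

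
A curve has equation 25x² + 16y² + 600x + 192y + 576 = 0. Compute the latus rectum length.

25(x² + 24x) + 16(y² + 12y) = -576
Completing the square gives 25(x + 12)² + 16(y + 6)² = -576 + 3600 + 576 = 3600.
Divide through by 3600 to get (x + 12)²/144 + (y + 6)²/225 = 1.
Ellipse, center (-12, -6), major axis vertical; a² = 225, b² = 144.
Latus rectum length = 2b²/a = 2·144/15 = 96/5.

96/5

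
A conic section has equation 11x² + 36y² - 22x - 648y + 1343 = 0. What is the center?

(1, 9)

Group: 11(x² - 2x) + 36(y² - 18y) = -1343
Complete the square in x and y: 11(x - 1)² + 36(y - 9)² = -1343 + 11 + 2916 = 1584
Divide by 1584: (x - 1)²/144 + (y - 9)²/44 = 1
Ellipse with center (1, 9).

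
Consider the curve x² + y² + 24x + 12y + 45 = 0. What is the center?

(-12, -6)

Group: (x² + 24x) + (y² + 12y) = -45
Complete the square: (x + 12)² + (y + 6)² = -45 + 144 + 36 = 135
So (x + 12)² + (y + 6)² = 135.
Circle centered at (-12, -6) with r² = 135.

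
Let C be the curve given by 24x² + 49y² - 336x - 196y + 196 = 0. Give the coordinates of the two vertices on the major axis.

(0, 2) and (14, 2)

Collect terms: 24(x² - 14x) + 49(y² - 4y) = -196
Completing the square gives 24(x - 7)² + 49(y - 2)² = -196 + 1176 + 196 = 1176.
Divide by 1176: (x - 7)²/49 + (y - 2)²/24 = 1
Ellipse, center (7, 2), major axis horizontal; a² = 49, b² = 24.
a = 7. Vertices at (h ± a, k).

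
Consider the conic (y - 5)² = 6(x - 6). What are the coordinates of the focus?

(15/2, 5)

Vertex (6, 5); 4p = 6 so p = 3/2. Opens right.
Focus is p units from the vertex along the axis: (h + p, k).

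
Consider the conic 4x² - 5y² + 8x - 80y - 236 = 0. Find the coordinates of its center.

(-1, -8)

4(x² + 2x) -5(y² + 16y) = 236
Complete the square in x and y: 4(x + 1)² -5(y + 8)² = 236 + 4 - 320 = -80
Divide through by -80 to get (y + 8)²/16 - (x + 1)²/20 = 1.
Hyperbola with center (-1, -8).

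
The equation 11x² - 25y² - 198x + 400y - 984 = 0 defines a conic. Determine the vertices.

(4, 8) and (14, 8)

Collect terms: 11(x² - 18x) -25(y² - 16y) = 984
11(x - 9)² -25(y - 8)² = 984 + 891 - 1600 = 275
Dividing both sides by 275: (x - 9)²/25 - (y - 8)²/11 = 1
Hyperbola, center (9, 8), transverse axis horizontal; a² = 25, b² = 11.
a = 5. Vertices at (h ± a, k).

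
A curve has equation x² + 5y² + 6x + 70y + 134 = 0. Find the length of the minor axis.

4√6

Group the x- and y-terms: (x² + 6x) + 5(y² + 14y) = -134
(x + 3)² + 5(y + 7)² = -134 + 9 + 245 = 120
Divide by 120: (x + 3)²/120 + (y + 7)²/24 = 1
Ellipse, center (-3, -7), major axis horizontal; a² = 120, b² = 24.
b² = 24 so b = 2√6; the minor axis has length 2b = 4√6.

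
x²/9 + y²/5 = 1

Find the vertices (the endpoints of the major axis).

Center (0, 0). The larger denominator 9 sits under the x-term, so the major axis is horizontal; a² = 9, b² = 5.
a = 3. Vertices at (h ± a, k).

(-3, 0) and (3, 0)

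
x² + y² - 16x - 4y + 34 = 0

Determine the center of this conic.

(8, 2)

Rearranging, (x² - 16x) + (y² - 4y) = -34.
Complete the square: (x - 8)² + (y - 2)² = -34 + 64 + 4 = 34
So (x - 8)² + (y - 2)² = 34.
Circle centered at (8, 2) with r² = 34.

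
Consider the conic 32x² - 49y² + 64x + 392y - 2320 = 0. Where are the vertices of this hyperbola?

(-8, 4) and (6, 4)

Collect terms: 32(x² + 2x) -49(y² - 8y) = 2320
32(x + 1)² -49(y - 4)² = 2320 + 32 - 784 = 1568
Divide through by 1568 to get (x + 1)²/49 - (y - 4)²/32 = 1.
Hyperbola, center (-1, 4), transverse axis horizontal; a² = 49, b² = 32.
a = 7. Vertices at (h ± a, k).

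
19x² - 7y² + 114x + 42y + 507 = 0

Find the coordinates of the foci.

(-3, 3 - √78) and (-3, 3 + √78)

19(x² + 6x) -7(y² - 6y) = -507
Completing the square gives 19(x + 3)² -7(y - 3)² = -507 + 171 - 63 = -399.
Divide through by -399 to get (y - 3)²/57 - (x + 3)²/21 = 1.
Hyperbola, center (-3, 3), transverse axis vertical; a² = 57, b² = 21.
c² = a² + b² = 57 + 21 = 78, so c = √78.
Foci lie on the vertical axis through the center: (h, k ± c).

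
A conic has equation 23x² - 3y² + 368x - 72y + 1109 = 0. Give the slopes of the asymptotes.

√69/3 and -√69/3

Rearranging, 23(x² + 16x) -3(y² + 24y) = -1109.
23(x + 8)² -3(y + 12)² = -1109 + 1472 - 432 = -69
Dividing both sides by -69: (y + 12)²/23 - (x + 8)²/3 = 1
Hyperbola, center (-8, -12), transverse axis vertical; a² = 23, b² = 3.
For a vertical hyperbola the asymptotes have slope ±a/b.
Here that is ±√23/√3 = ±√69/3.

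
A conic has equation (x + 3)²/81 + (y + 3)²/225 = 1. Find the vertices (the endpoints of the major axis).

(-3, -18) and (-3, 12)

Center (-3, -3). The larger denominator 225 sits under the y-term, so the major axis is vertical; a² = 225, b² = 81.
a = 15. Vertices at (h, k ± a).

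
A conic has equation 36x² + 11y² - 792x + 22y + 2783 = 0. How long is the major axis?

36(x² - 22x) + 11(y² + 2y) = -2783
Completing the square gives 36(x - 11)² + 11(y + 1)² = -2783 + 4356 + 11 = 1584.
Dividing both sides by 1584: (x - 11)²/44 + (y + 1)²/144 = 1
Ellipse, center (11, -1), major axis vertical; a² = 144, b² = 44.
a² = 144 so a = 12; the major axis has length 2a = 24.

24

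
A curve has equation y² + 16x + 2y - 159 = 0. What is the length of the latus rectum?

Only y is squared. Complete the square in y: (y + 1)² = -16(x - 10).
Vertex (10, -1); 4p = -16 so p = -4. Opens left.
Latus rectum length = |4p| = 16.

16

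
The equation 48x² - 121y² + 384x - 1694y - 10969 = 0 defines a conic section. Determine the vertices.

Group: 48(x² + 8x) -121(y² + 14y) = 10969
Complete the square in x and y: 48(x + 4)² -121(y + 7)² = 10969 + 768 - 5929 = 5808
Divide through by 5808 to get (x + 4)²/121 - (y + 7)²/48 = 1.
Hyperbola, center (-4, -7), transverse axis horizontal; a² = 121, b² = 48.
a = 11. Vertices at (h ± a, k).

(-15, -7) and (7, -7)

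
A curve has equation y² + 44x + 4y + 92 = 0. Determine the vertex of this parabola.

(-2, -2)

Only y is squared. Complete the square in y: (y + 2)² = -44(x + 2).
Vertex (-2, -2); 4p = -44 so p = -11. Opens left.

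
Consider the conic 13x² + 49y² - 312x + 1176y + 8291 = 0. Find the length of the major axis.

Rearranging, 13(x² - 24x) + 49(y² + 24y) = -8291.
13(x - 12)² + 49(y + 12)² = -8291 + 1872 + 7056 = 637
Divide through by 637 to get (x - 12)²/49 + (y + 12)²/13 = 1.
Ellipse, center (12, -12), major axis horizontal; a² = 49, b² = 13.
a² = 49 so a = 7; the major axis has length 2a = 14.

14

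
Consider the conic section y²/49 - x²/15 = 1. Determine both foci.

(0, -8) and (0, 8)

Center (0, 0). The positive term is the y-term, so the transverse axis is vertical; a² = 49, b² = 15.
c² = a² + b² = 49 + 15 = 64, so c = 8.
Foci lie on the vertical axis through the center: (h, k ± c).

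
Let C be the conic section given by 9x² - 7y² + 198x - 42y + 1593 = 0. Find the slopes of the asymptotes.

Collect terms: 9(x² + 22x) -7(y² + 6y) = -1593
Completing the square gives 9(x + 11)² -7(y + 3)² = -1593 + 1089 - 63 = -567.
Divide through by -567 to get (y + 3)²/81 - (x + 11)²/63 = 1.
Hyperbola, center (-11, -3), transverse axis vertical; a² = 81, b² = 63.
For a vertical hyperbola the asymptotes have slope ±a/b.
Here that is ±9/3√7 = ±3√7/7.

3√7/7 and -3√7/7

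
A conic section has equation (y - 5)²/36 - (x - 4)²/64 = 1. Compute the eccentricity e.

e = 5/3

Center (4, 5). The positive term is the y-term, so the transverse axis is vertical; a² = 36, b² = 64.
c² = a² + b² = 100, so c = 10.
e = c/a = 10/6 = 5/3.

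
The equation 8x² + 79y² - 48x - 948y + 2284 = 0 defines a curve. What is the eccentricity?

e = √5609/79

Rearranging, 8(x² - 6x) + 79(y² - 12y) = -2284.
Complete the square in x and y: 8(x - 3)² + 79(y - 6)² = -2284 + 72 + 2844 = 632
Dividing both sides by 632: (x - 3)²/79 + (y - 6)²/8 = 1
Ellipse, center (3, 6), major axis horizontal; a² = 79, b² = 8.
c² = a² - b² = 71, so c = √71.
e = c/a = √71/√79 = √5609/79.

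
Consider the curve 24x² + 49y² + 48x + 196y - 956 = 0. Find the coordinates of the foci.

(-6, -2) and (4, -2)

Collect terms: 24(x² + 2x) + 49(y² + 4y) = 956
24(x + 1)² + 49(y + 2)² = 956 + 24 + 196 = 1176
Divide by 1176: (x + 1)²/49 + (y + 2)²/24 = 1
Ellipse, center (-1, -2), major axis horizontal; a² = 49, b² = 24.
c² = a² - b² = 49 - 24 = 25, so c = 5.
Foci lie on the horizontal axis through the center: (h ± c, k).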